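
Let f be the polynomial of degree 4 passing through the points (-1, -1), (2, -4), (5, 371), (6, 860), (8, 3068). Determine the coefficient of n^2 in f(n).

0

Write f(n) = an^4 + bn^3 + cn^2 + dn + e. Substituting each data point gives a linear system:
  a - b + c - d + e = -1
  16a + 8b + 4c + 2d + e = -4
  625a + 125b + 25c + 5d + e = 371
  1296a + 216b + 36c + 6d + e = 860
  4096a + 512b + 64c + 8d + e = 3068
Solving the system yields a = 1, b = -2, c = 0, d = 0, e = -4.
So f(n) = n⁴ - 2n³ - 4.
The coefficient of n^2 is 0.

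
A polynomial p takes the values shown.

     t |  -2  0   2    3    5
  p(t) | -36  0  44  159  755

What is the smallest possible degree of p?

Divided differences on the nodes -2, 0, 2, 3, 5:
  order 0: -36  0  44  159  755
  order 1: 18  22  115  298
  order 2: 1  31  61
  order 3: 6  6
  order 4: 0
The order-3 divided differences are all 6 (nonzero) and every higher order vanishes, so the data lies on a polynomial of degree exactly 3.

3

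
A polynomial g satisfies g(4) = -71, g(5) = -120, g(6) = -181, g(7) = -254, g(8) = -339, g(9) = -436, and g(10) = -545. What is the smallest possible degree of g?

Forward differences of the values at t = 4, 5, 6, 7, 8, 9, 10:
  g  : -71  -120  -181  -254  -339  -436  -545
  Δ  : -49  -61  -73  -85  -97  -109
  Δ^2: -12  -12  -12  -12  -12
  Δ^3: 0  0  0  0
  Δ^4: 0  0  0
  Δ^5: 0  0
  Δ^6: 0
The second differences are constant (-12) and nonzero, while all higher differences vanish, so the minimal degree is 2.

2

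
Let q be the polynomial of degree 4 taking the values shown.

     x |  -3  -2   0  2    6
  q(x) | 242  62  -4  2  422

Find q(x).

q(x) = x^4 - 5x^3 + 5x^2 + 5x - 4

Write q(x) = ax^4 + bx^3 + cx^2 + dx + e. Substituting each data point gives a linear system:
  81a - 27b + 9c - 3d + e = 242
  16a - 8b + 4c - 2d + e = 62
  e = -4
  16a + 8b + 4c + 2d + e = 2
  1296a + 216b + 36c + 6d + e = 422
Solving the system yields a = 1, b = -5, c = 5, d = 5, e = -4.
So q(x) = x⁴ - 5x³ + 5x² + 5x - 4.
Check: q(-3) = 242. ✓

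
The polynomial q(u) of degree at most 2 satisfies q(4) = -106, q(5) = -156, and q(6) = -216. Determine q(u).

q(u) = -5u^2 - 5u - 6

Using the Lagrange interpolation formula with nodes 4, 5, 6:
  L_0(u) = (u - 5)(u - 6) / 2
  L_1(u) = (u - 4)(u - 6) / -1
  L_2(u) = (u - 4)(u - 5) / 2
Then q(u) = -106·L_0(u) - 156·L_1(u) - 216·L_2(u).
Expanding and collecting terms gives q(u) = -5u^2 - 5u - 6.
Check: q(5) = -156. ✓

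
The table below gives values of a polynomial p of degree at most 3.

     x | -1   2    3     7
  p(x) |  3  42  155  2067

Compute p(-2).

Write p(x) = ax^3 + bx^2 + cx + d. Substituting each data point gives a linear system:
  -a + b - c + d = 3
  8a + 4b + 2c + d = 42
  27a + 9b + 3c + d = 155
  343a + 49b + 7c + d = 2067
Solving the system yields a = 6, b = 1, c = -6, d = 2.
So p(x) = 6x^3 + x^2 - 6x + 2.
Then p(-2) = -30.

-30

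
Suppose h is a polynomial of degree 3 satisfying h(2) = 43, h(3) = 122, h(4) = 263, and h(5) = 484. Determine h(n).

h(n) = 3n^3 + 4n^2 + 2n - 1

Write h(n) = an^3 + bn^2 + cn + d. Substituting each data point gives a linear system:
  8a + 4b + 2c + d = 43
  27a + 9b + 3c + d = 122
  64a + 16b + 4c + d = 263
  125a + 25b + 5c + d = 484
Solving the system yields a = 3, b = 4, c = 2, d = -1.
So h(n) = 3n³ + 4n² + 2n - 1.
Check: h(2) = 43. ✓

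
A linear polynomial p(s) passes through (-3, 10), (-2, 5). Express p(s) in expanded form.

Write p(s) = as + b. Substituting each data point gives a linear system:
  -3a + b = 10
  -2a + b = 5
Solving the system yields a = -5, b = -5.
So p(s) = -5s - 5.
Check: p(-3) = 10. ✓

p(s) = -5s - 5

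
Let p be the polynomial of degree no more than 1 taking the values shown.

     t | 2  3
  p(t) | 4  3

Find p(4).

Using the Lagrange interpolation formula with nodes 2, 3:
  L_0(t) = (t - 3) / -1
  L_1(t) = (t - 2) / 1
Then p(t) = 4·L_0(t) + 3·L_1(t).
Expanding and collecting terms gives p(t) = -t + 6.
Evaluating at t = 4: p(4) = 2.

2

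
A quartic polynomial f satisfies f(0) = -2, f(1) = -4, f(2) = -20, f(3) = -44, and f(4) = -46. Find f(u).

Using the Lagrange interpolation formula with nodes 0, 1, 2, 3, 4:
  L_0(u) = (u - 1)(u - 2)(u - 3)(u - 4) / 24
  L_1(u) = u(u - 2)(u - 3)(u - 4) / -6
  L_2(u) = u(u - 1)(u - 3)(u - 4) / 4
  L_3(u) = u(u - 1)(u - 2)(u - 4) / -6
  L_4(u) = u(u - 1)(u - 2)(u - 3) / 24
Then f(u) = -2·L_0(u) - 4·L_1(u) - 20·L_2(u) - 44·L_3(u) - 46·L_4(u).
Expanding and collecting terms gives f(u) = u⁴ - 5u³ + u² + u - 2.
Check: f(4) = -46. ✓

f(u) = u^4 - 5u^3 + u^2 + u - 2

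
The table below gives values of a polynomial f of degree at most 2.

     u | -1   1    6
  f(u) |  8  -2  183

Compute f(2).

11

Using the Lagrange interpolation formula with nodes -1, 1, 6:
  L_0(u) = (u - 1)(u - 6) / 14
  L_1(u) = (u + 1)(u - 6) / -10
  L_2(u) = (u + 1)(u - 1) / 35
Then f(u) = 8·L_0(u) - 2·L_1(u) + 183·L_2(u).
Expanding and collecting terms gives f(u) = 6u^2 - 5u - 3.
Evaluating at u = 2: f(2) = 11.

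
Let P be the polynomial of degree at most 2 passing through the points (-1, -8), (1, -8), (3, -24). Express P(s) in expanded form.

P(s) = -2s^2 - 6

Write P(s) = as^2 + bs + c. Substituting each data point gives a linear system:
  a - b + c = -8
  a + b + c = -8
  9a + 3b + c = -24
Solving the system yields a = -2, b = 0, c = -6.
So P(s) = -2s^2 - 6.
Check: P(-1) = -8. ✓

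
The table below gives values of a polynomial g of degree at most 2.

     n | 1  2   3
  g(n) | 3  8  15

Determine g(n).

g(n) = n^2 + 2n

Using the Lagrange interpolation formula with nodes 1, 2, 3:
  L_0(n) = (n - 2)(n - 3) / 2
  L_1(n) = (n - 1)(n - 3) / -1
  L_2(n) = (n - 1)(n - 2) / 2
Then g(n) = 3·L_0(n) + 8·L_1(n) + 15·L_2(n).
Expanding and collecting terms gives g(n) = n² + 2n.
Check: g(2) = 8. ✓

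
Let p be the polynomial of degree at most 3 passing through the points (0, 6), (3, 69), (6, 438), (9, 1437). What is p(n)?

p(n) = 2n^3 - n^2 + 6n + 6

Write p(n) = an^3 + bn^2 + cn + d. Substituting each data point gives a linear system:
  d = 6
  27a + 9b + 3c + d = 69
  216a + 36b + 6c + d = 438
  729a + 81b + 9c + d = 1437
Solving the system yields a = 2, b = -1, c = 6, d = 6.
So p(n) = 2n³ - n² + 6n + 6.
Check: p(3) = 69. ✓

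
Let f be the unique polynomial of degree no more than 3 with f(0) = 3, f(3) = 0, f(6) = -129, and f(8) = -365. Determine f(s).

Using the Lagrange interpolation formula with nodes 0, 3, 6, 8:
  L_0(s) = (s - 3)(s - 6)(s - 8) / -144
  L_1(s) = s(s - 6)(s - 8) / 45
  L_2(s) = s(s - 3)(s - 8) / -36
  L_3(s) = s(s - 3)(s - 6) / 80
Then f(s) = 3·L_0(s) + 0·L_1(s) - 129·L_2(s) - 365·L_3(s).
Expanding and collecting terms gives f(s) = -s³ + 2s² + 2s + 3.
Check: f(0) = 3. ✓

f(s) = -s^3 + 2s^2 + 2s + 3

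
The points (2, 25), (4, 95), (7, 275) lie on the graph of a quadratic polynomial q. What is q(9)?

445

Using the Lagrange interpolation formula with nodes 2, 4, 7:
  L_0(x) = (x - 4)(x - 7) / 10
  L_1(x) = (x - 2)(x - 7) / -6
  L_2(x) = (x - 2)(x - 4) / 15
Then q(x) = 25·L_0(x) + 95·L_1(x) + 275·L_2(x).
Expanding and collecting terms gives q(x) = 5x^2 + 5x - 5.
Evaluating at x = 9: q(9) = 445.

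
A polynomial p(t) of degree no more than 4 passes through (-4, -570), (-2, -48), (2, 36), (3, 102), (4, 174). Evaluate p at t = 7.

Using the Lagrange interpolation formula with nodes -4, -2, 2, 3, 4:
  L_0(t) = (t + 2)(t - 2)(t - 3)(t - 4) / 672
  L_1(t) = (t + 4)(t - 2)(t - 3)(t - 4) / -240
  L_2(t) = (t + 4)(t + 2)(t - 3)(t - 4) / 48
  L_3(t) = (t + 4)(t + 2)(t - 2)(t - 4) / -35
  L_4(t) = (t + 4)(t + 2)(t - 2)(t - 3) / 96
Then p(t) = -570·L_0(t) - 48·L_1(t) + 36·L_2(t) + 102·L_3(t) + 174·L_4(t).
Expanding and collecting terms gives p(t) = -t^4 + 6t^3 + 4t^2 - 3t - 6.
Evaluating at t = 7: p(7) = -174.

-174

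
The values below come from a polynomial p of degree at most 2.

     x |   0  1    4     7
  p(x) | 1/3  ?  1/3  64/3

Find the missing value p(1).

-8/3

The 3 known points determine the degree-2 polynomial uniquely.
Write p(x) = ax^2 + bx + c. Substituting each data point gives a linear system:
  c = 1/3
  16a + 4b + c = 1/3
  49a + 7b + c = 64/3
Solving the system yields a = 1, b = -4, c = 1/3.
So p(x) = x² - 4x + 1/3.
Then p(1) = -8/3.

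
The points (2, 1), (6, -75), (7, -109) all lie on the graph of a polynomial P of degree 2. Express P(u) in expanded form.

P(u) = -3u^2 + 5u + 3

Write P(u) = au^2 + bu + c. Substituting each data point gives a linear system:
  4a + 2b + c = 1
  36a + 6b + c = -75
  49a + 7b + c = -109
Solving the system yields a = -3, b = 5, c = 3.
So P(u) = -3u² + 5u + 3.
Check: P(2) = 1. ✓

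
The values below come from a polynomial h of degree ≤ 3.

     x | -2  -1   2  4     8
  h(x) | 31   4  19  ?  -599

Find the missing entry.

The 4 known points determine the degree-3 polynomial uniquely.
Write h(x) = ax^3 + bx^2 + cx + d. Substituting each data point gives a linear system:
  -8a + 4b - 2c + d = 31
  -a + b - c + d = 4
  8a + 4b + 2c + d = 19
  512a + 64b + 8c + d = -599
Solving the system yields a = -2, b = 6, c = 5, d = 1.
So h(x) = -2x^3 + 6x^2 + 5x + 1.
Then h(4) = -11.

-11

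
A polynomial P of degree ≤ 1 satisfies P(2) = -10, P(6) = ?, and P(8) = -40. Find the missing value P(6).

The 2 known points determine the degree-1 polynomial uniquely.
Write P(t) = at + b. Substituting each data point gives a linear system:
  2a + b = -10
  8a + b = -40
Solving the system yields a = -5, b = 0.
So P(t) = -5t.
Then P(6) = -30.

-30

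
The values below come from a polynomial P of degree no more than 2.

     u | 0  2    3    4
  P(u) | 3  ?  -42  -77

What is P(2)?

The 3 known points determine the degree-2 polynomial uniquely.
Write P(u) = au^2 + bu + c. Substituting each data point gives a linear system:
  c = 3
  9a + 3b + c = -42
  16a + 4b + c = -77
Solving the system yields a = -5, b = 0, c = 3.
So P(u) = -5u² + 3.
Then P(2) = -17.

-17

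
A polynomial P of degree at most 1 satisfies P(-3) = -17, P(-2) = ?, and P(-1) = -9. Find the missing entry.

-13

On equispaced nodes a degree-1 polynomial has vanishing second forward difference, so
  P(-3) - 2·P(-2) + P(-1) = 0.
Substituting the known values and solving for P(-2):
  -2·P(-2) = 26
  P(-2) = -13.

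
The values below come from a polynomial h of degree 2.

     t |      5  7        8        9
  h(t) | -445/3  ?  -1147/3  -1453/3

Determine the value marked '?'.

-877/3

The 3 known points determine the degree-2 polynomial uniquely.
Write h(t) = at^2 + bt + c. Substituting each data point gives a linear system:
  25a + 5b + c = -445/3
  64a + 8b + c = -1147/3
  81a + 9b + c = -1453/3
Solving the system yields a = -6, b = 0, c = 5/3.
So h(t) = -6t² + 5/3.
Then h(7) = -877/3.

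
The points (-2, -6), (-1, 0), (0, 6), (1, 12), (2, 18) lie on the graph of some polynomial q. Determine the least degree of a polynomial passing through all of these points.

Forward differences of the values at n = -2, -1, 0, 1, 2:
  q  : -6  0  6  12  18
  Δ  : 6  6  6  6
  Δ^2: 0  0  0
  Δ^3: 0  0
  Δ^4: 0
The first differences are constant (6) and nonzero, while all higher differences vanish, so the minimal degree is 1.

1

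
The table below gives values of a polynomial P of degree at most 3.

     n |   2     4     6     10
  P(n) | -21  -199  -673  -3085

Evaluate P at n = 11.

Write P(n) = an^3 + bn^2 + cn + d. Substituting each data point gives a linear system:
  8a + 4b + 2c + d = -21
  64a + 16b + 4c + d = -199
  216a + 36b + 6c + d = -673
  1000a + 100b + 10c + d = -3085
Solving the system yields a = -3, b = -1, c = 1, d = 5.
So P(n) = -3n³ - n² + n + 5.
Then P(11) = -4098.

-4098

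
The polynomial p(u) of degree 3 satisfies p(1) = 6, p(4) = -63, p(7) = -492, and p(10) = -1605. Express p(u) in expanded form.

p(u) = -2u^3 + 4u^2 - u + 5

Write p(u) = au^3 + bu^2 + cu + d. Substituting each data point gives a linear system:
  a + b + c + d = 6
  64a + 16b + 4c + d = -63
  343a + 49b + 7c + d = -492
  1000a + 100b + 10c + d = -1605
Solving the system yields a = -2, b = 4, c = -1, d = 5.
So p(u) = -2u^3 + 4u^2 - u + 5.
Check: p(4) = -63. ✓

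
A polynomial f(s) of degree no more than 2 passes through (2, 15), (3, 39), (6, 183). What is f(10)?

543

Using the Lagrange interpolation formula with nodes 2, 3, 6:
  L_0(s) = (s - 3)(s - 6) / 4
  L_1(s) = (s - 2)(s - 6) / -3
  L_2(s) = (s - 2)(s - 3) / 12
Then f(s) = 15·L_0(s) + 39·L_1(s) + 183·L_2(s).
Expanding and collecting terms gives f(s) = 6s² - 6s + 3.
Evaluating at s = 10: f(10) = 543.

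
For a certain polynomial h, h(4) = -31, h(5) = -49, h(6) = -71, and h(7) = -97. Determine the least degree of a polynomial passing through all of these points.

Forward differences of the values at s = 4, 5, 6, 7:
  h  : -31  -49  -71  -97
  Δ  : -18  -22  -26
  Δ^2: -4  -4
  Δ^3: 0
The second differences are constant (-4) and nonzero, while all higher differences vanish, so the minimal degree is 2.

2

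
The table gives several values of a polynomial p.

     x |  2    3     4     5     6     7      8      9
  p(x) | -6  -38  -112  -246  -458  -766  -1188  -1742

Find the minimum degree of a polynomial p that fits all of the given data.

Forward differences of the values at x = 2, 3, 4, 5, 6, 7, 8, 9:
  p  : -6  -38  -112  -246  -458  -766  -1188  -1742
  Δ  : -32  -74  -134  -212  -308  -422  -554
  Δ^2: -42  -60  -78  -96  -114  -132
  Δ^3: -18  -18  -18  -18  -18
  Δ^4: 0  0  0  0
  Δ^5: 0  0  0
  Δ^6: 0  0
  Δ^7: 0
The third differences are constant (-18) and nonzero, while all higher differences vanish, so the minimal degree is 3.

3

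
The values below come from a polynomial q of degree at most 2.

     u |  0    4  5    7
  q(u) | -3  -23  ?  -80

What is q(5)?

The 3 known points determine the degree-2 polynomial uniquely.
Write q(u) = au^2 + bu + c. Substituting each data point gives a linear system:
  c = -3
  16a + 4b + c = -23
  49a + 7b + c = -80
Solving the system yields a = -2, b = 3, c = -3.
So q(u) = -2u^2 + 3u - 3.
Then q(5) = -38.

-38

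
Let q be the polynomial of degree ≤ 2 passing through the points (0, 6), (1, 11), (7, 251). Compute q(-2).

26

Using the Lagrange interpolation formula with nodes 0, 1, 7:
  L_0(t) = (t - 1)(t - 7) / 7
  L_1(t) = t(t - 7) / -6
  L_2(t) = t(t - 1) / 42
Then q(t) = 6·L_0(t) + 11·L_1(t) + 251·L_2(t).
Expanding and collecting terms gives q(t) = 5t^2 + 6.
Evaluating at t = -2: q(-2) = 26.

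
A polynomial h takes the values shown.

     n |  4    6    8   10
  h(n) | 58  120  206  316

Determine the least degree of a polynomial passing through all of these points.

Forward differences of the values at n = 4, 6, 8, 10:
  h  : 58  120  206  316
  Δ  : 62  86  110
  Δ^2: 24  24
  Δ^3: 0
The second differences are constant (24) and nonzero, while all higher differences vanish, so the minimal degree is 2.

2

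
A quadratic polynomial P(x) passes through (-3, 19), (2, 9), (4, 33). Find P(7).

Write P(x) = ax^2 + bx + c. Substituting each data point gives a linear system:
  9a - 3b + c = 19
  4a + 2b + c = 9
  16a + 4b + c = 33
Solving the system yields a = 2, b = 0, c = 1.
So P(x) = 2x² + 1.
Then P(7) = 99.

99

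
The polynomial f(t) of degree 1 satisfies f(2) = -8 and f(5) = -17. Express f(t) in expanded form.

Write f(t) = at + b. Substituting each data point gives a linear system:
  2a + b = -8
  5a + b = -17
Solving the system yields a = -3, b = -2.
So f(t) = -3t - 2.
Check: f(2) = -8. ✓

f(t) = -3t - 2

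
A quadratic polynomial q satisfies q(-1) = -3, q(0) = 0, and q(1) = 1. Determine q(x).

q(x) = -x^2 + 2x

Write q(x) = ax^2 + bx + c. Substituting each data point gives a linear system:
  a - b + c = -3
  c = 0
  a + b + c = 1
Solving the system yields a = -1, b = 2, c = 0.
So q(x) = -x² + 2x.
Check: q(1) = 1. ✓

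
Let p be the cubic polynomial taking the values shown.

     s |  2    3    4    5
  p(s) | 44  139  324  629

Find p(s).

Write p(s) = as^3 + bs^2 + cs + d. Substituting each data point gives a linear system:
  8a + 4b + 2c + d = 44
  27a + 9b + 3c + d = 139
  64a + 16b + 4c + d = 324
  125a + 25b + 5c + d = 629
Solving the system yields a = 5, b = 0, c = 0, d = 4.
So p(s) = 5s^3 + 4.
Check: p(5) = 629. ✓

p(s) = 5s^3 + 4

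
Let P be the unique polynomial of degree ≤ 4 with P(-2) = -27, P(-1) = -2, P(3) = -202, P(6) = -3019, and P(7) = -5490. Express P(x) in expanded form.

P(x) = -2x^4 - 2x^3 - x^2 + 6x + 5

Write P(x) = ax^4 + bx^3 + cx^2 + dx + e. Substituting each data point gives a linear system:
  16a - 8b + 4c - 2d + e = -27
  a - b + c - d + e = -2
  81a + 27b + 9c + 3d + e = -202
  1296a + 216b + 36c + 6d + e = -3019
  2401a + 343b + 49c + 7d + e = -5490
Solving the system yields a = -2, b = -2, c = -1, d = 6, e = 5.
So P(x) = -2x^4 - 2x^3 - x^2 + 6x + 5.
Check: P(7) = -5490. ✓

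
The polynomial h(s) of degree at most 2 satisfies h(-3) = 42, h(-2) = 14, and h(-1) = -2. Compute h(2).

22

Write h(s) = as^2 + bs + c. Substituting each data point gives a linear system:
  9a - 3b + c = 42
  4a - 2b + c = 14
  a - b + c = -2
Solving the system yields a = 6, b = 2, c = -6.
So h(s) = 6s^2 + 2s - 6.
Then h(2) = 22.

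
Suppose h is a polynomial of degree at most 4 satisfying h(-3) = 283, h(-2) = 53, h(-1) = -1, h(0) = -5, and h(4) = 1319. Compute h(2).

113

Write h(u) = au^4 + bu^3 + cu^2 + du + e. Substituting each data point gives a linear system:
  81a - 27b + 9c - 3d + e = 283
  16a - 8b + 4c - 2d + e = 53
  a - b + c - d + e = -1
  e = -5
  256a + 64b + 16c + 4d + e = 1319
Solving the system yields a = 4, b = 3, c = 6, d = 3, e = -5.
So h(u) = 4u⁴ + 3u³ + 6u² + 3u - 5.
Then h(2) = 113.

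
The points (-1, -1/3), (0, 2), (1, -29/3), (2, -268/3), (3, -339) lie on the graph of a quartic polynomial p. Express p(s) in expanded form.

p(s) = -2s^4 - 5s^3 - 5s^2 + (1/3)s + 2

Using the Lagrange interpolation formula with nodes -1, 0, 1, 2, 3:
  L_0(s) = s(s - 1)(s - 2)(s - 3) / 24
  L_1(s) = (s + 1)(s - 1)(s - 2)(s - 3) / -6
  L_2(s) = (s + 1)s(s - 2)(s - 3) / 4
  L_3(s) = (s + 1)s(s - 1)(s - 3) / -6
  L_4(s) = (s + 1)s(s - 1)(s - 2) / 24
Then p(s) = -1/3·L_0(s) + 2·L_1(s) - 29/3·L_2(s) - 268/3·L_3(s) - 339·L_4(s).
Expanding and collecting terms gives p(s) = -2s^4 - 5s^3 - 5s^2 + (1/3)s + 2.
Check: p(-1) = -1/3. ✓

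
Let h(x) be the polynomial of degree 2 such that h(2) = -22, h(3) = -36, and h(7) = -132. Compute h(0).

Using the Lagrange interpolation formula with nodes 2, 3, 7:
  L_0(x) = (x - 3)(x - 7) / 5
  L_1(x) = (x - 2)(x - 7) / -4
  L_2(x) = (x - 2)(x - 3) / 20
Then h(x) = -22·L_0(x) - 36·L_1(x) - 132·L_2(x).
Expanding and collecting terms gives h(x) = -2x^2 - 4x - 6.
Evaluating at x = 0: h(0) = -6.

-6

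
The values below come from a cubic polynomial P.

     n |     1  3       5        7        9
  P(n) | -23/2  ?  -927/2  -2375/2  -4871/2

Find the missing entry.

On equispaced nodes a degree-3 polynomial has vanishing fourth forward difference, so
  P(1) - 4·P(3) + 6·P(5) - 4·P(7) + P(9) = 0.
Substituting the known values and solving for P(3):
  -4·P(3) = 478
  P(3) = -239/2.

-239/2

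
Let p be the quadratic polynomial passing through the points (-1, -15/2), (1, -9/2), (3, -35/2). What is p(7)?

-183/2

Write p(n) = an^2 + bn + c. Substituting each data point gives a linear system:
  a - b + c = -15/2
  a + b + c = -9/2
  9a + 3b + c = -35/2
Solving the system yields a = -2, b = 3/2, c = -4.
So p(n) = -2n² + (3/2)n - 4.
Then p(7) = -183/2.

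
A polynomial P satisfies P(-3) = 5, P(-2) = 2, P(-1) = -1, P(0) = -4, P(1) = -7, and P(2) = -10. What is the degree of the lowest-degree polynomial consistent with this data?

Forward differences of the values at n = -3, -2, -1, 0, 1, 2:
  P  : 5  2  -1  -4  -7  -10
  Δ  : -3  -3  -3  -3  -3
  Δ^2: 0  0  0  0
  Δ^3: 0  0  0
  Δ^4: 0  0
  Δ^5: 0
The first differences are constant (-3) and nonzero, while all higher differences vanish, so the minimal degree is 1.

1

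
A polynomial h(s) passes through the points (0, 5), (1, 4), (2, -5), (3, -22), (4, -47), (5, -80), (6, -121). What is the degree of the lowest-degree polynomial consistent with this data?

Forward differences of the values at s = 0, 1, 2, 3, 4, 5, 6:
  h  : 5  4  -5  -22  -47  -80  -121
  Δ  : -1  -9  -17  -25  -33  -41
  Δ^2: -8  -8  -8  -8  -8
  Δ^3: 0  0  0  0
  Δ^4: 0  0  0
  Δ^5: 0  0
  Δ^6: 0
The second differences are constant (-8) and nonzero, while all higher differences vanish, so the minimal degree is 2.

2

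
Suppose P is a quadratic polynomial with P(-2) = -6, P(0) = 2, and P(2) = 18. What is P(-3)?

-7

Forward differences of the values at x = -2, 0, 2:
  P  : -6  2  18
  Δ  : 8  16
  Δ^2: 8
The second differences are constant, confirming degree 2.
Interpolating (Newton forward form) and evaluating at x = -3 gives P(-3) = -7.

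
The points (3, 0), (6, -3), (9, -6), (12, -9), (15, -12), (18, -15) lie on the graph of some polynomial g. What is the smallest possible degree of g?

1

Forward differences of the values at t = 3, 6, 9, 12, 15, 18:
  g  : 0  -3  -6  -9  -12  -15
  Δ  : -3  -3  -3  -3  -3
  Δ^2: 0  0  0  0
  Δ^3: 0  0  0
  Δ^4: 0  0
  Δ^5: 0
The first differences are constant (-3) and nonzero, while all higher differences vanish, so the minimal degree is 1.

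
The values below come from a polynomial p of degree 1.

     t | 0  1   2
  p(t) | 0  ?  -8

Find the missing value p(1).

-4

On equispaced nodes a degree-1 polynomial has vanishing second forward difference, so
  p(0) - 2·p(1) + p(2) = 0.
Substituting the known values and solving for p(1):
  -2·p(1) = 8
  p(1) = -4.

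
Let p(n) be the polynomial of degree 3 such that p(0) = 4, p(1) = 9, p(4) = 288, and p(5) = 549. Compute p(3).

127

Write p(n) = an^3 + bn^2 + cn + d. Substituting each data point gives a linear system:
  d = 4
  a + b + c + d = 9
  64a + 16b + 4c + d = 288
  125a + 25b + 5c + d = 549
Solving the system yields a = 4, b = 2, c = -1, d = 4.
So p(n) = 4n^3 + 2n^2 - n + 4.
Then p(3) = 127.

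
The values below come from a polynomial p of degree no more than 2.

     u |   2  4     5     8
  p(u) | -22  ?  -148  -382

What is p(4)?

-94

The 3 known points determine the degree-2 polynomial uniquely.
Write p(u) = au^2 + bu + c. Substituting each data point gives a linear system:
  4a + 2b + c = -22
  25a + 5b + c = -148
  64a + 8b + c = -382
Solving the system yields a = -6, b = 0, c = 2.
So p(u) = -6u^2 + 2.
Then p(4) = -94.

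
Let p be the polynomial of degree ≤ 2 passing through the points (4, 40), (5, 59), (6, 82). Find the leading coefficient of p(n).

2

Write p(n) = an^2 + bn + c. Substituting each data point gives a linear system:
  16a + 4b + c = 40
  25a + 5b + c = 59
  36a + 6b + c = 82
Solving the system yields a = 2, b = 1, c = 4.
So p(n) = 2n^2 + n + 4.
The leading coefficient is 2.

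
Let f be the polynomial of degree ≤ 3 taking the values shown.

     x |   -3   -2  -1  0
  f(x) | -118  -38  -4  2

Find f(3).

32

Forward differences of the values at x = -3, -2, -1, 0:
  f  : -118  -38  -4  2
  Δ  : 80  34  6
  Δ^2: -46  -28
  Δ^3: 18
The third differences are constant, confirming degree 3.
Interpolating (Newton forward form) and evaluating at x = 3 gives f(3) = 32.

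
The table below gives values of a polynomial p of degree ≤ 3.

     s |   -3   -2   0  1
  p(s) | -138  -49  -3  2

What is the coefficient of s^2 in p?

-2

Write p(s) = as^3 + bs^2 + cs + d. Substituting each data point gives a linear system:
  -27a + 9b - 3c + d = -138
  -8a + 4b - 2c + d = -49
  d = -3
  a + b + c + d = 2
Solving the system yields a = 4, b = -2, c = 3, d = -3.
So p(s) = 4s^3 - 2s^2 + 3s - 3.
The coefficient of s^2 is -2.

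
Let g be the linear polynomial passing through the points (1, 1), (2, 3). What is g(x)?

g(x) = 2x - 1

Write g(x) = ax + b. Substituting each data point gives a linear system:
  a + b = 1
  2a + b = 3
Solving the system yields a = 2, b = -1.
So g(x) = 2x - 1.
Check: g(2) = 3. ✓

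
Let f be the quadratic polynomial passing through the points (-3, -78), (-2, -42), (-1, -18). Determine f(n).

f(n) = -6n^2 + 6n - 6

Using the Lagrange interpolation formula with nodes -3, -2, -1:
  L_0(n) = (n + 2)(n + 1) / 2
  L_1(n) = (n + 3)(n + 1) / -1
  L_2(n) = (n + 3)(n + 2) / 2
Then f(n) = -78·L_0(n) - 42·L_1(n) - 18·L_2(n).
Expanding and collecting terms gives f(n) = -6n² + 6n - 6.
Check: f(-1) = -18. ✓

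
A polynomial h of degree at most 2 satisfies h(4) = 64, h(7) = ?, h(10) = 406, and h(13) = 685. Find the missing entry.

On equispaced nodes a degree-2 polynomial has vanishing third forward difference, so
  - h(4) + 3·h(7) - 3·h(10) + h(13) = 0.
Substituting the known values and solving for h(7):
  3·h(7) = 597
  h(7) = 199.

199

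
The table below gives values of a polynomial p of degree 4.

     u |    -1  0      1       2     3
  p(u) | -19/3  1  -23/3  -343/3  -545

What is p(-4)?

Forward differences of the values at u = -1, 0, 1, 2, 3:
  p  : -19/3  1  -23/3  -343/3  -545
  Δ  : 22/3  -26/3  -320/3  -1292/3
  Δ^2: -16  -98  -324
  Δ^3: -82  -226
  Δ^4: -144
The fourth differences are constant, confirming degree 4.
Interpolating (Newton forward form) and evaluating at u = -4 gives p(-4) = -4393/3.

-4393/3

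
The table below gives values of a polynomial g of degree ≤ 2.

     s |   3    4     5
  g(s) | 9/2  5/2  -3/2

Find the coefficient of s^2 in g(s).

-1

Write g(s) = as^2 + bs + c. Substituting each data point gives a linear system:
  9a + 3b + c = 9/2
  16a + 4b + c = 5/2
  25a + 5b + c = -3/2
Solving the system yields a = -1, b = 5, c = -3/2.
So g(s) = -s² + 5s - 3/2.
The leading coefficient is -1.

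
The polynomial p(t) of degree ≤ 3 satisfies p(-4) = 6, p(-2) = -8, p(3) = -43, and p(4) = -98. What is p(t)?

Write p(t) = at^3 + bt^2 + ct + d. Substituting each data point gives a linear system:
  -64a + 16b - 4c + d = 6
  -8a + 4b - 2c + d = -8
  27a + 9b + 3c + d = -43
  64a + 16b + 4c + d = -98
Solving the system yields a = -1, b = -3, c = 3, d = 2.
So p(t) = -t^3 - 3t^2 + 3t + 2.
Check: p(3) = -43. ✓

p(t) = -t^3 - 3t^2 + 3t + 2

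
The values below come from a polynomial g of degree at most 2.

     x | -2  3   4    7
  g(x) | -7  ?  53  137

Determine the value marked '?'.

The 3 known points determine the degree-2 polynomial uniquely.
Write g(x) = ax^2 + bx + c. Substituting each data point gives a linear system:
  4a - 2b + c = -7
  16a + 4b + c = 53
  49a + 7b + c = 137
Solving the system yields a = 2, b = 6, c = -3.
So g(x) = 2x^2 + 6x - 3.
Then g(3) = 33.

33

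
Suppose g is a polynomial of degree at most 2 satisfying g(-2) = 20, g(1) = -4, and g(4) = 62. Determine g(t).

g(t) = 5t^2 - 3t - 6

Write g(t) = at^2 + bt + c. Substituting each data point gives a linear system:
  4a - 2b + c = 20
  a + b + c = -4
  16a + 4b + c = 62
Solving the system yields a = 5, b = -3, c = -6.
So g(t) = 5t^2 - 3t - 6.
Check: g(-2) = 20. ✓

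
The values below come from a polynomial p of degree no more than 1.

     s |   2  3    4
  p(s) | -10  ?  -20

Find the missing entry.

On equispaced nodes a degree-1 polynomial has vanishing second forward difference, so
  p(2) - 2·p(3) + p(4) = 0.
Substituting the known values and solving for p(3):
  -2·p(3) = 30
  p(3) = -15.

-15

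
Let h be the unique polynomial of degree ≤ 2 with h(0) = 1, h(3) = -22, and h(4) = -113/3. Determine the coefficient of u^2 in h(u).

Write h(u) = au^2 + bu + c. Substituting each data point gives a linear system:
  c = 1
  9a + 3b + c = -22
  16a + 4b + c = -113/3
Solving the system yields a = -2, b = -5/3, c = 1.
So h(u) = -2u^2 - (5/3)u + 1.
The leading coefficient is -2.

-2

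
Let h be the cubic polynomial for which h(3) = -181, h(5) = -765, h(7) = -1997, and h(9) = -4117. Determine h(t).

h(t) = -5t^3 - 6t^2 + t + 5

Using the Lagrange interpolation formula with nodes 3, 5, 7, 9:
  L_0(t) = (t - 5)(t - 7)(t - 9) / -48
  L_1(t) = (t - 3)(t - 7)(t - 9) / 16
  L_2(t) = (t - 3)(t - 5)(t - 9) / -16
  L_3(t) = (t - 3)(t - 5)(t - 7) / 48
Then h(t) = -181·L_0(t) - 765·L_1(t) - 1997·L_2(t) - 4117·L_3(t).
Expanding and collecting terms gives h(t) = -5t³ - 6t² + t + 5.
Check: h(7) = -1997. ✓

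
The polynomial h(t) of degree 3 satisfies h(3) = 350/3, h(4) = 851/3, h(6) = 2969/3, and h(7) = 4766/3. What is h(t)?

Write h(t) = at^3 + bt^2 + ct + d. Substituting each data point gives a linear system:
  27a + 9b + 3c + d = 350/3
  64a + 16b + 4c + d = 851/3
  216a + 36b + 6c + d = 2969/3
  343a + 49b + 7c + d = 4766/3
Solving the system yields a = 5, b = -3, c = 3, d = -1/3.
So h(t) = 5t^3 - 3t^2 + 3t - 1/3.
Check: h(3) = 350/3. ✓

h(t) = 5t^3 - 3t^2 + 3t - 1/3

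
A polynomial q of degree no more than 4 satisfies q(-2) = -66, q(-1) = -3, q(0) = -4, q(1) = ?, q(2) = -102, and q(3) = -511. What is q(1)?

The 5 known points determine the degree-4 polynomial uniquely.
Write q(x) = ax^4 + bx^3 + cx^2 + dx + e. Substituting each data point gives a linear system:
  16a - 8b + 4c - 2d + e = -66
  a - b + c - d + e = -3
  e = -4
  16a + 8b + 4c + 2d + e = -102
  81a + 27b + 9c + 3d + e = -511
Solving the system yields a = -6, b = -2, c = 4, d = -1, e = -4.
So q(x) = -6x^4 - 2x^3 + 4x^2 - x - 4.
Then q(1) = -9.

-9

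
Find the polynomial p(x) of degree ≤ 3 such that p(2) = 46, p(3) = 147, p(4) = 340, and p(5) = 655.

p(x) = 5x^3 + x^2 + x

Write p(x) = ax^3 + bx^2 + cx + d. Substituting each data point gives a linear system:
  8a + 4b + 2c + d = 46
  27a + 9b + 3c + d = 147
  64a + 16b + 4c + d = 340
  125a + 25b + 5c + d = 655
Solving the system yields a = 5, b = 1, c = 1, d = 0.
So p(x) = 5x^3 + x^2 + x.
Check: p(5) = 655. ✓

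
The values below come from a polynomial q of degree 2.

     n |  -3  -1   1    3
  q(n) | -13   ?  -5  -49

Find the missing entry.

7

The 3 known points determine the degree-2 polynomial uniquely.
Write q(n) = an^2 + bn + c. Substituting each data point gives a linear system:
  9a - 3b + c = -13
  a + b + c = -5
  9a + 3b + c = -49
Solving the system yields a = -4, b = -6, c = 5.
So q(n) = -4n^2 - 6n + 5.
Then q(-1) = 7.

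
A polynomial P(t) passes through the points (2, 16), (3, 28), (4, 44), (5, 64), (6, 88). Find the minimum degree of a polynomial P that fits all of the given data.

2

Forward differences of the values at t = 2, 3, 4, 5, 6:
  P  : 16  28  44  64  88
  Δ  : 12  16  20  24
  Δ^2: 4  4  4
  Δ^3: 0  0
  Δ^4: 0
The second differences are constant (4) and nonzero, while all higher differences vanish, so the minimal degree is 2.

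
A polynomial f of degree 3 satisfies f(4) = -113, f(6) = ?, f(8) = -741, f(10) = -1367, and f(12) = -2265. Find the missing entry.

-339

On equispaced nodes a degree-3 polynomial has vanishing fourth forward difference, so
  f(4) - 4·f(6) + 6·f(8) - 4·f(10) + f(12) = 0.
Substituting the known values and solving for f(6):
  -4·f(6) = 1356
  f(6) = -339.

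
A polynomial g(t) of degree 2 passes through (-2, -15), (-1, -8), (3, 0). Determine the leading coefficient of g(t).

Write g(t) = at^2 + bt + c. Substituting each data point gives a linear system:
  4a - 2b + c = -15
  a - b + c = -8
  9a + 3b + c = 0
Solving the system yields a = -1, b = 4, c = -3.
So g(t) = -t² + 4t - 3.
The leading coefficient is -1.

-1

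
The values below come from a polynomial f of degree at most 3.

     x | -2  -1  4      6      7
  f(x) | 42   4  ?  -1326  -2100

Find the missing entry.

The 4 known points determine the degree-3 polynomial uniquely.
Write f(x) = ax^3 + bx^2 + cx + d. Substituting each data point gives a linear system:
  -8a + 4b - 2c + d = 42
  -a + b - c + d = 4
  216a + 36b + 6c + d = -1326
  343a + 49b + 7c + d = -2100
Solving the system yields a = -6, b = -1, c = 1, d = 0.
So f(x) = -6x^3 - x^2 + x.
Then f(4) = -396.

-396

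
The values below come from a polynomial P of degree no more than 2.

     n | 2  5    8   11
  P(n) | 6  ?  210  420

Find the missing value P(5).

On equispaced nodes a degree-2 polynomial has vanishing third forward difference, so
  - P(2) + 3·P(5) - 3·P(8) + P(11) = 0.
Substituting the known values and solving for P(5):
  3·P(5) = 216
  P(5) = 72.

72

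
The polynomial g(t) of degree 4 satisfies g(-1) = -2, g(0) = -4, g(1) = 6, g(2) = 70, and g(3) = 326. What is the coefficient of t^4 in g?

Write g(t) = at^4 + bt^3 + ct^2 + dt + e. Substituting each data point gives a linear system:
  a - b + c - d + e = -2
  e = -4
  a + b + c + d + e = 6
  16a + 8b + 4c + 2d + e = 70
  81a + 27b + 9c + 3d + e = 326
Solving the system yields a = 4, b = -1, c = 2, d = 5, e = -4.
So g(t) = 4t⁴ - t³ + 2t² + 5t - 4.
The leading coefficient is 4.

4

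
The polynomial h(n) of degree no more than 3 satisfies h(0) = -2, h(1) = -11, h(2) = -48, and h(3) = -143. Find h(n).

h(n) = -5n^3 + n^2 - 5n - 2

Write h(n) = an^3 + bn^2 + cn + d. Substituting each data point gives a linear system:
  d = -2
  a + b + c + d = -11
  8a + 4b + 2c + d = -48
  27a + 9b + 3c + d = -143
Solving the system yields a = -5, b = 1, c = -5, d = -2.
So h(n) = -5n³ + n² - 5n - 2.
Check: h(0) = -2. ✓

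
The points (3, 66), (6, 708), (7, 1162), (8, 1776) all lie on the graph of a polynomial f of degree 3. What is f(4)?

Using the Lagrange interpolation formula with nodes 3, 6, 7, 8:
  L_0(s) = (s - 6)(s - 7)(s - 8) / -60
  L_1(s) = (s - 3)(s - 7)(s - 8) / 6
  L_2(s) = (s - 3)(s - 6)(s - 8) / -4
  L_3(s) = (s - 3)(s - 6)(s - 7) / 10
Then f(s) = 66·L_0(s) + 708·L_1(s) + 1162·L_2(s) + 1776·L_3(s).
Expanding and collecting terms gives f(s) = 4s^3 - 4s^2 - 2s.
Evaluating at s = 4: f(4) = 184.

184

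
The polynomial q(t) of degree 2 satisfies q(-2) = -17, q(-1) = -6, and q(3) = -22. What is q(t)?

q(t) = -3t^2 + 2t - 1

Write q(t) = at^2 + bt + c. Substituting each data point gives a linear system:
  4a - 2b + c = -17
  a - b + c = -6
  9a + 3b + c = -22
Solving the system yields a = -3, b = 2, c = -1.
So q(t) = -3t^2 + 2t - 1.
Check: q(3) = -22. ✓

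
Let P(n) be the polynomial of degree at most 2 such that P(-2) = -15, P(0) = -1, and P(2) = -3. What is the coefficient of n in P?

3

Write P(n) = an^2 + bn + c. Substituting each data point gives a linear system:
  4a - 2b + c = -15
  c = -1
  4a + 2b + c = -3
Solving the system yields a = -2, b = 3, c = -1.
So P(n) = -2n^2 + 3n - 1.
The coefficient of n is 3.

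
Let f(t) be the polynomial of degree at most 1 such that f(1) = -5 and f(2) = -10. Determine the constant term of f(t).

Write f(t) = at + b. Substituting each data point gives a linear system:
  a + b = -5
  2a + b = -10
Solving the system yields a = -5, b = 0.
So f(t) = -5t.
The constant term is 0.

0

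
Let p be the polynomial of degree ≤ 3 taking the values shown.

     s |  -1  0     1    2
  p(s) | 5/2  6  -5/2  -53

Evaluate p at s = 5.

-1513/2

Using the Lagrange interpolation formula with nodes -1, 0, 1, 2:
  L_0(s) = s(s - 1)(s - 2) / -6
  L_1(s) = (s + 1)(s - 1)(s - 2) / 2
  L_2(s) = (s + 1)s(s - 2) / -2
  L_3(s) = (s + 1)s(s - 1) / 6
Then p(s) = 5/2·L_0(s) + 6·L_1(s) - 5/2·L_2(s) - 53·L_3(s).
Expanding and collecting terms gives p(s) = -5s³ - 6s² + (5/2)s + 6.
Evaluating at s = 5: p(5) = -1513/2.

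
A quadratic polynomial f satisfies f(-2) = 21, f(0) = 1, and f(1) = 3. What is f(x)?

f(x) = 4x^2 - 2x + 1

Write f(x) = ax^2 + bx + c. Substituting each data point gives a linear system:
  4a - 2b + c = 21
  c = 1
  a + b + c = 3
Solving the system yields a = 4, b = -2, c = 1.
So f(x) = 4x^2 - 2x + 1.
Check: f(0) = 1. ✓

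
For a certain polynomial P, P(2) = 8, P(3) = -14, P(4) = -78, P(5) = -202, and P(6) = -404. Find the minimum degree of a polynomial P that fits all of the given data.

Forward differences of the values at n = 2, 3, 4, 5, 6:
  P  : 8  -14  -78  -202  -404
  Δ  : -22  -64  -124  -202
  Δ^2: -42  -60  -78
  Δ^3: -18  -18
  Δ^4: 0
The third differences are constant (-18) and nonzero, while all higher differences vanish, so the minimal degree is 3.

3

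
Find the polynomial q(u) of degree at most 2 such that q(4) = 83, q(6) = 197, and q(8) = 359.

Using the Lagrange interpolation formula with nodes 4, 6, 8:
  L_0(u) = (u - 6)(u - 8) / 8
  L_1(u) = (u - 4)(u - 8) / -4
  L_2(u) = (u - 4)(u - 6) / 8
Then q(u) = 83·L_0(u) + 197·L_1(u) + 359·L_2(u).
Expanding and collecting terms gives q(u) = 6u^2 - 3u - 1.
Check: q(8) = 359. ✓

q(u) = 6u^2 - 3u - 1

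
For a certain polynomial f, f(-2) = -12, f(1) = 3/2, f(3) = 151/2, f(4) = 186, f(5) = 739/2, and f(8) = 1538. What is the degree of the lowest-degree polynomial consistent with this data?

Divided differences on the nodes -2, 1, 3, 4, 5, 8:
  order 0: -12  3/2  151/2  186  739/2  1538
  order 1: 9/2  37  221/2  367/2  779/2
  order 2: 13/2  49/2  73/2  103/2
  order 3: 3  3  3
  order 4: 0  0
  order 5: 0
The order-3 divided differences are all 3 (nonzero) and every higher order vanishes, so the data lies on a polynomial of degree exactly 3.

3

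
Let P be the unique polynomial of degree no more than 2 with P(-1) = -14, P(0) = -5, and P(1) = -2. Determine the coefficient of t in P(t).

Write P(t) = at^2 + bt + c. Substituting each data point gives a linear system:
  a - b + c = -14
  c = -5
  a + b + c = -2
Solving the system yields a = -3, b = 6, c = -5.
So P(t) = -3t^2 + 6t - 5.
The coefficient of t is 6.

6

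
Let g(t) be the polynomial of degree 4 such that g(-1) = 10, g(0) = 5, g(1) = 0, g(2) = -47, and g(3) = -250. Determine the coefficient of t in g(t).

Write g(t) = at^4 + bt^3 + ct^2 + dt + e. Substituting each data point gives a linear system:
  a - b + c - d + e = 10
  e = 5
  a + b + c + d + e = 0
  16a + 8b + 4c + 2d + e = -47
  81a + 27b + 9c + 3d + e = -250
Solving the system yields a = -3, b = -1, c = 3, d = -4, e = 5.
So g(t) = -3t⁴ - t³ + 3t² - 4t + 5.
The coefficient of t is -4.

-4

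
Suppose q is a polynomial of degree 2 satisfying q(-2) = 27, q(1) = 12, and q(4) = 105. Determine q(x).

Write q(x) = ax^2 + bx + c. Substituting each data point gives a linear system:
  4a - 2b + c = 27
  a + b + c = 12
  16a + 4b + c = 105
Solving the system yields a = 6, b = 1, c = 5.
So q(x) = 6x^2 + x + 5.
Check: q(-2) = 27. ✓

q(x) = 6x^2 + x + 5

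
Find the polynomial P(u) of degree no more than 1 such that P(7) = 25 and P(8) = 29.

P(u) = 4u - 3

Write P(u) = au + b. Substituting each data point gives a linear system:
  7a + b = 25
  8a + b = 29
Solving the system yields a = 4, b = -3.
So P(u) = 4u - 3.
Check: P(8) = 29. ✓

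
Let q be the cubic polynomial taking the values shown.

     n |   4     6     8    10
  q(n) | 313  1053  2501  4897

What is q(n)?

q(n) = 5n^3 - (3/2)n^2 + 5n - 3

Write q(n) = an^3 + bn^2 + cn + d. Substituting each data point gives a linear system:
  64a + 16b + 4c + d = 313
  216a + 36b + 6c + d = 1053
  512a + 64b + 8c + d = 2501
  1000a + 100b + 10c + d = 4897
Solving the system yields a = 5, b = -3/2, c = 5, d = -3.
So q(n) = 5n^3 - (3/2)n^2 + 5n - 3.
Check: q(6) = 1053. ✓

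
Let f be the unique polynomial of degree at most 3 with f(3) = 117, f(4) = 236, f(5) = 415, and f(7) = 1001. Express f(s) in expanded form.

f(s) = 2s^3 + 6s^2 + 3s

Write f(s) = as^3 + bs^2 + cs + d. Substituting each data point gives a linear system:
  27a + 9b + 3c + d = 117
  64a + 16b + 4c + d = 236
  125a + 25b + 5c + d = 415
  343a + 49b + 7c + d = 1001
Solving the system yields a = 2, b = 6, c = 3, d = 0.
So f(s) = 2s^3 + 6s^2 + 3s.
Check: f(4) = 236. ✓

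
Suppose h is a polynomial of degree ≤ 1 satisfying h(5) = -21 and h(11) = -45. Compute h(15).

-61

Write h(n) = an + b. Substituting each data point gives a linear system:
  5a + b = -21
  11a + b = -45
Solving the system yields a = -4, b = -1.
So h(n) = -4n - 1.
Then h(15) = -61.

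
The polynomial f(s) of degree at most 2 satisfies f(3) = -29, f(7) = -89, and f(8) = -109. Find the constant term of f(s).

Write f(s) = as^2 + bs + c. Substituting each data point gives a linear system:
  9a + 3b + c = -29
  49a + 7b + c = -89
  64a + 8b + c = -109
Solving the system yields a = -1, b = -5, c = -5.
So f(s) = -s^2 - 5s - 5.
The constant term is -5.

-5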